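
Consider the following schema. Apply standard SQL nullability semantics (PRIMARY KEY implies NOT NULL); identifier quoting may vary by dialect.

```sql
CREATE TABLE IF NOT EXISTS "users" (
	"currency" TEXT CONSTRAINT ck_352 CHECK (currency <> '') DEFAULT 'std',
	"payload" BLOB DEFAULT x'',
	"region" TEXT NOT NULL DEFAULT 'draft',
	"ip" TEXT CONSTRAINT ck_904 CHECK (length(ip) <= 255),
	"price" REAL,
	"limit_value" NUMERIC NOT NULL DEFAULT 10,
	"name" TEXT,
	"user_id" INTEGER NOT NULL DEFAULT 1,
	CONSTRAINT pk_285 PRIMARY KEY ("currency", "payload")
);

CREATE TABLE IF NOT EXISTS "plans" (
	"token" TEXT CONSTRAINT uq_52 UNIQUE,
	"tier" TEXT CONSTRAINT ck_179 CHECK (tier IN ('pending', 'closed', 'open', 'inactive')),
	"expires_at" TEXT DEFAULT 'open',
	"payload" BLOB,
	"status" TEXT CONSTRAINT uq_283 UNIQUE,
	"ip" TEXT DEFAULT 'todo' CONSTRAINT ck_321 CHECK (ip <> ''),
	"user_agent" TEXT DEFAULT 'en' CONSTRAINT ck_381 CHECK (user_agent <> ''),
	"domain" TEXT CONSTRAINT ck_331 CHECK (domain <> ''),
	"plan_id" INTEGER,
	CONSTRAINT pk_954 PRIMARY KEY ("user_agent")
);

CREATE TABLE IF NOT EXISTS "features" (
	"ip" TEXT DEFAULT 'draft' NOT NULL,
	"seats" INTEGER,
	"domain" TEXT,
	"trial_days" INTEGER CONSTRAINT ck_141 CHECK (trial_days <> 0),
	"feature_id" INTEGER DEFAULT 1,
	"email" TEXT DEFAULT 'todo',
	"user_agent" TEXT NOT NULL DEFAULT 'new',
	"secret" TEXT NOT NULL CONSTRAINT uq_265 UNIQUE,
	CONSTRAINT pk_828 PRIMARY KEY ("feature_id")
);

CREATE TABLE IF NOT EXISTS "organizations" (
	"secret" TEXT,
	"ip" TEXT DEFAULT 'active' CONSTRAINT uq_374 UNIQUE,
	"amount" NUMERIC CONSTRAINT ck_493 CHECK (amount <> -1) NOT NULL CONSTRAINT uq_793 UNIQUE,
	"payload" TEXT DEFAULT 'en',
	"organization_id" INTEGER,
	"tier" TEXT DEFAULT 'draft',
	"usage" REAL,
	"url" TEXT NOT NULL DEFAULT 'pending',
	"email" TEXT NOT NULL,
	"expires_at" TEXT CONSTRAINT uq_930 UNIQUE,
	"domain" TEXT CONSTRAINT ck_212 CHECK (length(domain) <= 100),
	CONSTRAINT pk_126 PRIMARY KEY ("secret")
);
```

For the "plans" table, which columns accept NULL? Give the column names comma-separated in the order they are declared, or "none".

token, tier, expires_at, payload, status, ip, domain, plan_id

- token: UNIQUE does not imply NOT NULL → nullable.
- tier: CHECK does not forbid NULL (a CHECK constraint passes when its expression is NULL) → nullable.
- expires_at: DEFAULT only fills an omitted column; an explicit NULL is still allowed → nullable.
- payload: no NOT NULL constraint applies → nullable.
- status: UNIQUE does not imply NOT NULL → nullable.
- ip: CHECK does not forbid NULL (a CHECK constraint passes when its expression is NULL) → nullable.
- user_agent: part of the PRIMARY KEY, which implies NOT NULL → not nullable.
- domain: CHECK does not forbid NULL (a CHECK constraint passes when its expression is NULL) → nullable.
- plan_id: no NOT NULL constraint applies → nullable.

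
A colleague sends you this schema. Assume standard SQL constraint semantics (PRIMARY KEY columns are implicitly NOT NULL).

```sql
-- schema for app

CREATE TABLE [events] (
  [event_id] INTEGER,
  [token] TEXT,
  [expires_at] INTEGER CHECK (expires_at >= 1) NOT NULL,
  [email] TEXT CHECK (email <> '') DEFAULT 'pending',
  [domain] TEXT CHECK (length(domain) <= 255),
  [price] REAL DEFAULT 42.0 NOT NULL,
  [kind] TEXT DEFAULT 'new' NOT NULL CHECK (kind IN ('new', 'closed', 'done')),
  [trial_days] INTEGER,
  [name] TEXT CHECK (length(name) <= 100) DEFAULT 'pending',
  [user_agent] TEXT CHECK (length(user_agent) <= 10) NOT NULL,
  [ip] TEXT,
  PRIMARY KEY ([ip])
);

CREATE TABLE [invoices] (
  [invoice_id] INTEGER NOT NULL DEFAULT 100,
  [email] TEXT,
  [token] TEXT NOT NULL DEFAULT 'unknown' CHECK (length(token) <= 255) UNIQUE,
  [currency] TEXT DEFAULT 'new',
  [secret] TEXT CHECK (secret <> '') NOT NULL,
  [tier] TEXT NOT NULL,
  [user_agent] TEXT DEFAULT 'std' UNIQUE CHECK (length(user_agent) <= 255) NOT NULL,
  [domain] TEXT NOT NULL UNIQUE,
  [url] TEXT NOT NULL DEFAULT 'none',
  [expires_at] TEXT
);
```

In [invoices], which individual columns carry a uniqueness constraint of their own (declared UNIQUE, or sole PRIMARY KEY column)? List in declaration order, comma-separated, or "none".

- invoice_id: no UNIQUE or single-column PK constraint.
- email: no UNIQUE or single-column PK constraint.
- token: declared UNIQUE → unique.
- currency: no UNIQUE or single-column PK constraint.
- secret: no UNIQUE or single-column PK constraint.
- tier: no UNIQUE or single-column PK constraint.
- user_agent: declared UNIQUE → unique.
- domain: declared UNIQUE → unique.
- url: no UNIQUE or single-column PK constraint.
- expires_at: no UNIQUE or single-column PK constraint.

token, user_agent, domain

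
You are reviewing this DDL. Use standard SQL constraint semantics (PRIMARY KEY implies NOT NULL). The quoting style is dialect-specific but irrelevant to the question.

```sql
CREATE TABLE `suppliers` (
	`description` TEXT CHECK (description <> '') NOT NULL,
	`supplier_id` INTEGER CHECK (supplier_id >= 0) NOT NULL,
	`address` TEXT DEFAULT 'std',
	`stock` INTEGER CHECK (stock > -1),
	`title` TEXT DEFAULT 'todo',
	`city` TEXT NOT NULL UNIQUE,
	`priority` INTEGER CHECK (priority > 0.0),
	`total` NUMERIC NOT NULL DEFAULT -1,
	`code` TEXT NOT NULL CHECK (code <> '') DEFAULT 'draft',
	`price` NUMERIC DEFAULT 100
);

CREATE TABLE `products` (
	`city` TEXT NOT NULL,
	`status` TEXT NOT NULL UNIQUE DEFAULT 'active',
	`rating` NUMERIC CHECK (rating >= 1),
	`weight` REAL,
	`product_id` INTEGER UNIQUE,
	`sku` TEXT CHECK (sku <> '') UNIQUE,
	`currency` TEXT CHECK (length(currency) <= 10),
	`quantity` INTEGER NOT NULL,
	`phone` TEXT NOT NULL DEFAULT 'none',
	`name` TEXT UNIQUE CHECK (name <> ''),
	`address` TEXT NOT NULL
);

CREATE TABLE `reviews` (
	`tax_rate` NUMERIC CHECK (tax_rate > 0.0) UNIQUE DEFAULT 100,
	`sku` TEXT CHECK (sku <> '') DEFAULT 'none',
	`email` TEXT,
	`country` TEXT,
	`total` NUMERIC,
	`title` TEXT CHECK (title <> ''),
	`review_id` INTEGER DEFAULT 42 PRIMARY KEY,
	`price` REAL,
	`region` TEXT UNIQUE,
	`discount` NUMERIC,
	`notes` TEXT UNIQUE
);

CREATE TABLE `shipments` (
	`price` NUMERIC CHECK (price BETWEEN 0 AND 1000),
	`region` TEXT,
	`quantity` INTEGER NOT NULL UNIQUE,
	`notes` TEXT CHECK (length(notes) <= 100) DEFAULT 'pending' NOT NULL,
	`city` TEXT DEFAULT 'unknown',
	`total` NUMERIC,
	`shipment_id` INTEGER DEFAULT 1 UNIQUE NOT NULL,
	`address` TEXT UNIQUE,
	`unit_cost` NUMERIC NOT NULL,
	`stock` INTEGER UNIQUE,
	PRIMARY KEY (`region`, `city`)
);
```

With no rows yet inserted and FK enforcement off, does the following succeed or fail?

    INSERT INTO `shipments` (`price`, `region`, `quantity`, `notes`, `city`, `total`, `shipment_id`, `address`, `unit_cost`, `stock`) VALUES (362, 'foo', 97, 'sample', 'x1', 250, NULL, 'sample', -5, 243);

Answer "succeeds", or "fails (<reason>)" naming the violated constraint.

shipment_id is explicitly set to NULL, but shipment_id is declared NOT NULL.

fails (NOT NULL on shipment_id)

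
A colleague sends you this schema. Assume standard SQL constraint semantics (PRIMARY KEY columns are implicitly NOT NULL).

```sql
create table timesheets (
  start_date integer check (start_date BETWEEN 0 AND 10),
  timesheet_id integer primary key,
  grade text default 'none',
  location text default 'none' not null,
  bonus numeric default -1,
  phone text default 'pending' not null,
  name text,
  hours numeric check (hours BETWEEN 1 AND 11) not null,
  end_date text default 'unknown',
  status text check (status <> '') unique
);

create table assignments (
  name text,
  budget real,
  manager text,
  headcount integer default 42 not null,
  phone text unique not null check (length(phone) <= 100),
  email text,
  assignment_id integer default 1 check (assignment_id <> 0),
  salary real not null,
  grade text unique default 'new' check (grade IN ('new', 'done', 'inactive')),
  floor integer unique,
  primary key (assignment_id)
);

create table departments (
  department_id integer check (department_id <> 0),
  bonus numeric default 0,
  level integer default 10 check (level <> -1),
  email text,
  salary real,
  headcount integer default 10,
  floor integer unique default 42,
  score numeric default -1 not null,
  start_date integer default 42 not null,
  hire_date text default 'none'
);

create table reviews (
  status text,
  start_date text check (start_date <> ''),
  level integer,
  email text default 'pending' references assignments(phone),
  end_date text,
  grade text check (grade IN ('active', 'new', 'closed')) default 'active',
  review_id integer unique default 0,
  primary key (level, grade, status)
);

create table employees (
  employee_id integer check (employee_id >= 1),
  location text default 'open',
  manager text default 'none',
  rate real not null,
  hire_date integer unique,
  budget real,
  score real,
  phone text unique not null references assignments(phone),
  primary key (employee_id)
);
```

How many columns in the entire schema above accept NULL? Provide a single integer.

29

timesheets: 6 nullable (start_date, grade, bonus, name, end_date, status — PK (timesheet_id) and explicit NOT NULL columns excluded).
assignments: 6 nullable (name, budget, manager, email, grade, floor — PK (assignment_id) and explicit NOT NULL columns excluded).
departments: 8 nullable (department_id, bonus, level, email, salary, headcount, floor, hire_date — PK none and explicit NOT NULL columns excluded).
reviews: 4 nullable (start_date, email, end_date, review_id — PK (level, grade, status) and explicit NOT NULL columns excluded).
employees: 5 nullable (location, manager, hire_date, budget, score — PK (employee_id) and explicit NOT NULL columns excluded).
Total: 6 + 6 + 8 + 4 + 5 = 29.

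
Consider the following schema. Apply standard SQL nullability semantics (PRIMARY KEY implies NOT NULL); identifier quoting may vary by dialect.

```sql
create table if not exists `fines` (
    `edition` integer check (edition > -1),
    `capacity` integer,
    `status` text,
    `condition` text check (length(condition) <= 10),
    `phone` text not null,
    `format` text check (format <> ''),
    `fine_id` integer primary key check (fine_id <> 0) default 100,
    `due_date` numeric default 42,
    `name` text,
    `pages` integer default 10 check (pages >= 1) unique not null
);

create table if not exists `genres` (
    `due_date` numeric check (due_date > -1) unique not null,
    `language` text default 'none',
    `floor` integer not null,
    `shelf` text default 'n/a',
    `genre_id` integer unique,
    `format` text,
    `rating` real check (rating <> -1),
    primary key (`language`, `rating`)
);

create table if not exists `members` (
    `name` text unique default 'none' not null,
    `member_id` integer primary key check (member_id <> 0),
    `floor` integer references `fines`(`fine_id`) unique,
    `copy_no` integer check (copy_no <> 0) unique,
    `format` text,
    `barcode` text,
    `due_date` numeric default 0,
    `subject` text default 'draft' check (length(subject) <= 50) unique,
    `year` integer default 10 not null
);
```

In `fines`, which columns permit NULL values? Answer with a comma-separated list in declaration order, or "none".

edition, capacity, status, condition, format, due_date, name

- edition: CHECK does not forbid NULL (a CHECK constraint passes when its expression is NULL) → nullable.
- capacity: no NOT NULL constraint applies → nullable.
- status: no NOT NULL constraint applies → nullable.
- condition: CHECK does not forbid NULL (a CHECK constraint passes when its expression is NULL) → nullable.
- phone: declared NOT NULL → not nullable.
- format: CHECK does not forbid NULL (a CHECK constraint passes when its expression is NULL) → nullable.
- fine_id: part of the PRIMARY KEY, which implies NOT NULL → not nullable.
- due_date: DEFAULT only fills an omitted column; an explicit NULL is still allowed → nullable.
- name: no NOT NULL constraint applies → nullable.
- pages: declared NOT NULL → not nullable.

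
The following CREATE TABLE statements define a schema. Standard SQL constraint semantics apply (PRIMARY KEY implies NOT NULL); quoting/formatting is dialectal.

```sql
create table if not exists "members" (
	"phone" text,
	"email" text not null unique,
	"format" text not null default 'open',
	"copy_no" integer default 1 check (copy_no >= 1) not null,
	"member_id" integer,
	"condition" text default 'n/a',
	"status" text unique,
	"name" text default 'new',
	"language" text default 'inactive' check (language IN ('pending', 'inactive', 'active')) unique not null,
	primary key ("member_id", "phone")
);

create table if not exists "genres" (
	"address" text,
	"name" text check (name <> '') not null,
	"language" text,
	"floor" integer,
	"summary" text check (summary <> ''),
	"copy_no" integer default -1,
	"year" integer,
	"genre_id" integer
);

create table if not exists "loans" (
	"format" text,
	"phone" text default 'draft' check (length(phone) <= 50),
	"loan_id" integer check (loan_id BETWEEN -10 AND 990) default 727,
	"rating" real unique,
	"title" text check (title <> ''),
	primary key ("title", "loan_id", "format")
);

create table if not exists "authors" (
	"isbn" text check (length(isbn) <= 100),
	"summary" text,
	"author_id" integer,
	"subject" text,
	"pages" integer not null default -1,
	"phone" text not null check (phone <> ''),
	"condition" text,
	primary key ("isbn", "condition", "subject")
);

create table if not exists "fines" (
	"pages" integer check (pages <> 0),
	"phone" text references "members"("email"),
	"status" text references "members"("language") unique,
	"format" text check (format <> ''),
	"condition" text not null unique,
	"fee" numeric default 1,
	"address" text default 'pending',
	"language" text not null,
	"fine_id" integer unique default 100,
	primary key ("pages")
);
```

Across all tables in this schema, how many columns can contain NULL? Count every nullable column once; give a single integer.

20

members: 3 nullable (condition, status, name — PK (member_id, phone) and explicit NOT NULL columns excluded).
genres: 7 nullable (address, language, floor, summary, copy_no, year, genre_id — PK none and explicit NOT NULL columns excluded).
loans: 2 nullable (phone, rating — PK (title, loan_id, format) and explicit NOT NULL columns excluded).
authors: 2 nullable (summary, author_id — PK (isbn, condition, subject) and explicit NOT NULL columns excluded).
fines: 6 nullable (phone, status, format, fee, address, fine_id — PK (pages) and explicit NOT NULL columns excluded).
Total: 3 + 7 + 2 + 2 + 6 = 20.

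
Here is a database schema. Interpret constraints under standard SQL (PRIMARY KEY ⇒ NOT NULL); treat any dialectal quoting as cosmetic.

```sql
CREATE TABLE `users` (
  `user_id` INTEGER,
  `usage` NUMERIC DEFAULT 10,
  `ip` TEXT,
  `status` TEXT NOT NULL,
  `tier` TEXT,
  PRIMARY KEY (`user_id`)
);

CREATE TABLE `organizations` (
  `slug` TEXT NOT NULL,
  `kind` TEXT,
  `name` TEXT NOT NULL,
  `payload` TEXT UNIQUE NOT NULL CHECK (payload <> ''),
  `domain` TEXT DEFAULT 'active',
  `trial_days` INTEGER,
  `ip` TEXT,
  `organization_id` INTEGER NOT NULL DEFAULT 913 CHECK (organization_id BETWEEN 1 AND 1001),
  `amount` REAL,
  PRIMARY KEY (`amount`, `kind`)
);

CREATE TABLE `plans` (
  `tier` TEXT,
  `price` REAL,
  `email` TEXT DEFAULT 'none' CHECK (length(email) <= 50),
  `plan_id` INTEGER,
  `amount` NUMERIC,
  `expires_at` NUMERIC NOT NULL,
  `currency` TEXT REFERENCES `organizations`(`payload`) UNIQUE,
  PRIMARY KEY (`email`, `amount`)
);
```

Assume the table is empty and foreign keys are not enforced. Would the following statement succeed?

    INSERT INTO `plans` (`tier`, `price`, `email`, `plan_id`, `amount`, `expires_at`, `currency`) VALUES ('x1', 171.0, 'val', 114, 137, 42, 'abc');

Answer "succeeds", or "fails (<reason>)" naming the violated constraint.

succeeds

NOT NULL columns: amount is supplied; email is supplied; expires_at is supplied.
CHECK constraints: 'val' satisfies (length(email) <= 50).
No constraint is violated.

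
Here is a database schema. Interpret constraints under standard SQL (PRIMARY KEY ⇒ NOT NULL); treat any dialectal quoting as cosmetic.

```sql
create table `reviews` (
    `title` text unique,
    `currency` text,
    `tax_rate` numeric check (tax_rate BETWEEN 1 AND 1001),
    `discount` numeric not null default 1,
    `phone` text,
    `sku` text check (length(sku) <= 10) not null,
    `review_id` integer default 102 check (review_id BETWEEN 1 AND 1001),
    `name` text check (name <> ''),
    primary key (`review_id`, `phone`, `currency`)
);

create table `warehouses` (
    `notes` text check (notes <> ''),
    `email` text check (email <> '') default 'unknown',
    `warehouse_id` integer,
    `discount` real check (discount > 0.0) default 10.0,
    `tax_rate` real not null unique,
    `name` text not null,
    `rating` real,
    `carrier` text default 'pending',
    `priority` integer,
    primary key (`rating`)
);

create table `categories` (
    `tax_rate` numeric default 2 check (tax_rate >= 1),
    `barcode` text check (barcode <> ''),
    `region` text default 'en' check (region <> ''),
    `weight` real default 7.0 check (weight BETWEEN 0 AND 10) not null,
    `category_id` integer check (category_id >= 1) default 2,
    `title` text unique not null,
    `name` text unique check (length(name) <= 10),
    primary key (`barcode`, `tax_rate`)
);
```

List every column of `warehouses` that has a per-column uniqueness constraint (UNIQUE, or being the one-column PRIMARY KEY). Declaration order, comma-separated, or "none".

tax_rate, rating

- notes: no UNIQUE or single-column PK constraint.
- email: no UNIQUE or single-column PK constraint.
- warehouse_id: no UNIQUE or single-column PK constraint.
- discount: no UNIQUE or single-column PK constraint.
- tax_rate: declared UNIQUE → unique.
- name: no UNIQUE or single-column PK constraint.
- rating: single-column PRIMARY KEY → unique.
- carrier: no UNIQUE or single-column PK constraint.
- priority: no UNIQUE or single-column PK constraint.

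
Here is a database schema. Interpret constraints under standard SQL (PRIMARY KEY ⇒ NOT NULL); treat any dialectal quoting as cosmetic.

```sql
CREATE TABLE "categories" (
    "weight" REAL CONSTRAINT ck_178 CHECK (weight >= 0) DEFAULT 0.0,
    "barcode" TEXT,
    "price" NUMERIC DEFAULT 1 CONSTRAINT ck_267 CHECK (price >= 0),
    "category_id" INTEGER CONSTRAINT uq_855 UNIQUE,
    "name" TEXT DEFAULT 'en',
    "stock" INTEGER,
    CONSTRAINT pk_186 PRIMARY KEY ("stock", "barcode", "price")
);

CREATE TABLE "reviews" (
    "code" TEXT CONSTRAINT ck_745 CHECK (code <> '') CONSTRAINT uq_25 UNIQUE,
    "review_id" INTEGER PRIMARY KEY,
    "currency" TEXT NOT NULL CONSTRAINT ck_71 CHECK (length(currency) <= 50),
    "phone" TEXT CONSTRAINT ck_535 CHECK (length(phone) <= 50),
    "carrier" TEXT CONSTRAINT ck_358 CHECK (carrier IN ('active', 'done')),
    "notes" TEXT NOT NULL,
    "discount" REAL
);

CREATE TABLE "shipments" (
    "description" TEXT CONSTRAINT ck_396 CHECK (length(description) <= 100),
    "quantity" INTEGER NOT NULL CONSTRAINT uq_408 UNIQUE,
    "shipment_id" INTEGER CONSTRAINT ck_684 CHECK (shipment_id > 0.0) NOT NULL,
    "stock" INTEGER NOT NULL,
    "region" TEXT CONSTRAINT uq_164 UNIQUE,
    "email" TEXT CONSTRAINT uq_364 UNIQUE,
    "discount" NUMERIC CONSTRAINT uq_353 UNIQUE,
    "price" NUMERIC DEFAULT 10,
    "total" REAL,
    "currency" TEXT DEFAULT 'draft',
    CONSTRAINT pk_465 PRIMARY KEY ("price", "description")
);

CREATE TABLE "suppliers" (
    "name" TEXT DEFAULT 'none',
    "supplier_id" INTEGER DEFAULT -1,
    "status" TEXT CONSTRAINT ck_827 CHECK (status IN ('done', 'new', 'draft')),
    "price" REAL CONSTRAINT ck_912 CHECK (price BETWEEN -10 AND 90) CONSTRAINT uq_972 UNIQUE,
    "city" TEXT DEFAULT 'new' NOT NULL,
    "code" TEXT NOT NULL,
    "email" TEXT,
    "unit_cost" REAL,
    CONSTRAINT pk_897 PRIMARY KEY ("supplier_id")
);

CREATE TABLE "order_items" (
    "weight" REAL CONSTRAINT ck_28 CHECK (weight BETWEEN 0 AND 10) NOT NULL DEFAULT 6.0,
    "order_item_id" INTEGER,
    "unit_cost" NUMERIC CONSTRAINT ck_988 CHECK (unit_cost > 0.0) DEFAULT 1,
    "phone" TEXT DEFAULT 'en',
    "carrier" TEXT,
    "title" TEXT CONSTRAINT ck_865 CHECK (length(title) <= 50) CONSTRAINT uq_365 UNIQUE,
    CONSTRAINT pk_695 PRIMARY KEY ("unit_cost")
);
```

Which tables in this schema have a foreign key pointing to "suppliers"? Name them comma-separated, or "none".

none

No REFERENCES clause anywhere in the schema names suppliers.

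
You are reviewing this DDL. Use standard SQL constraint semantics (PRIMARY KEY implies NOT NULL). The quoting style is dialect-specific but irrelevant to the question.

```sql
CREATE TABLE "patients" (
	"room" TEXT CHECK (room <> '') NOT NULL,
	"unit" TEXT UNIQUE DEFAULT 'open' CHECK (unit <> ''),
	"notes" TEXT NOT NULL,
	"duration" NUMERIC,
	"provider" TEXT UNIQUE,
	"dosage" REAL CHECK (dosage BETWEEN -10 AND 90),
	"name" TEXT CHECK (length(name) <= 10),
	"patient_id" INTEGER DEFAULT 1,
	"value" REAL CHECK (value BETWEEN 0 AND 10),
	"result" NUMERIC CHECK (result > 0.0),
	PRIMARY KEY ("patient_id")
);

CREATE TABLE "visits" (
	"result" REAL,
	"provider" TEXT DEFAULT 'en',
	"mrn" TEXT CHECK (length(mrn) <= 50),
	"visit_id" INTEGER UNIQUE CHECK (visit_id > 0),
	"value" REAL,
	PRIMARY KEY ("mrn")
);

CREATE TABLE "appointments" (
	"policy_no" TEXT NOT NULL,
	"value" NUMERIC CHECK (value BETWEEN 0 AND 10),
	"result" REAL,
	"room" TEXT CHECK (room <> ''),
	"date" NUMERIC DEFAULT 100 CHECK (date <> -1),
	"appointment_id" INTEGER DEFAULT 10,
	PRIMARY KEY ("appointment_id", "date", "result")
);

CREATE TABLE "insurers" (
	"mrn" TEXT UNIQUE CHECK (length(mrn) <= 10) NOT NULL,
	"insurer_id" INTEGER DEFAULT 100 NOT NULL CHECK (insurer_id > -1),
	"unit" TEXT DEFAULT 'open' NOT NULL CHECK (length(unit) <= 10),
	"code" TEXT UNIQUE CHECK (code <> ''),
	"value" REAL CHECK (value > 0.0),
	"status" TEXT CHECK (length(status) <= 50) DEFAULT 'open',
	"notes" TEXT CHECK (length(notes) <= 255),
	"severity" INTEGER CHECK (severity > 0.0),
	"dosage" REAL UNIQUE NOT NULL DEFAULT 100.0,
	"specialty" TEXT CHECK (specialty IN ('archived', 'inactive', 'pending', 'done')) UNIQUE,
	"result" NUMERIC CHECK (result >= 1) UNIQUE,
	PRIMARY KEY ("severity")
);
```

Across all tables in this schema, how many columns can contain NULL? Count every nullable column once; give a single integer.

19

patients: 7 nullable (unit, duration, provider, dosage, name, value, result — PK (patient_id) and explicit NOT NULL columns excluded).
visits: 4 nullable (result, provider, visit_id, value — PK (mrn) and explicit NOT NULL columns excluded).
appointments: 2 nullable (value, room — PK (appointment_id, date, result) and explicit NOT NULL columns excluded).
insurers: 6 nullable (code, value, status, notes, specialty, result — PK (severity) and explicit NOT NULL columns excluded).
Total: 7 + 4 + 2 + 6 = 19.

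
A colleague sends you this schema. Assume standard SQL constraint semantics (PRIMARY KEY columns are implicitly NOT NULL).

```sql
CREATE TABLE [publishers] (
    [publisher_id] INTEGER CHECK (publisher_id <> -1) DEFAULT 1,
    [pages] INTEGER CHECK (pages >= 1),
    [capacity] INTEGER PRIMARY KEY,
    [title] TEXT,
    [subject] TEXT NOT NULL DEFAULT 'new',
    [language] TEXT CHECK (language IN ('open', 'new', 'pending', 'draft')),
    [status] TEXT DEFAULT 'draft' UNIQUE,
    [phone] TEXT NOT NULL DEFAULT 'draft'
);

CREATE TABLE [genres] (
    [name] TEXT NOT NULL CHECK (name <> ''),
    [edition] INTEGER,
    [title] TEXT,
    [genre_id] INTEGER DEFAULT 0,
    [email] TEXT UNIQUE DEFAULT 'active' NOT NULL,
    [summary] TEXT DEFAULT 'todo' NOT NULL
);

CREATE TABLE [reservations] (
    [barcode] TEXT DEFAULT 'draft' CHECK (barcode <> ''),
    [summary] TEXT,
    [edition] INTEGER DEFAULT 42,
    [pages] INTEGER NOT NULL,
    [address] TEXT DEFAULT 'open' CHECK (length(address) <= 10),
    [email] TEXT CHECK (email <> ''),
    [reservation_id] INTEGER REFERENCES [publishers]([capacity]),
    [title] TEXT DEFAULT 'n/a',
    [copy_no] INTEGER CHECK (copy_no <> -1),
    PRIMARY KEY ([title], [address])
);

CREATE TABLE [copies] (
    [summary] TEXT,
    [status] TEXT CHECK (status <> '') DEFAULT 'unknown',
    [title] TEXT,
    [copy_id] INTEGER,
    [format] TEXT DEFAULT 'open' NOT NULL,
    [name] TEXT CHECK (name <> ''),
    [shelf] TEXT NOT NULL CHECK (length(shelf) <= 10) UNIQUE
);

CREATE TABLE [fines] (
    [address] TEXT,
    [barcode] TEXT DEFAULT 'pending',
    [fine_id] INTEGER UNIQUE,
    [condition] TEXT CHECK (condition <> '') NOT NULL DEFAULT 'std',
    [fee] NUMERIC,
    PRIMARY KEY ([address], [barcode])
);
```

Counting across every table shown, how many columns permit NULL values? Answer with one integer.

21

publishers: 5 nullable (publisher_id, pages, title, language, status — PK (capacity) and explicit NOT NULL columns excluded).
genres: 3 nullable (edition, title, genre_id — PK none and explicit NOT NULL columns excluded).
reservations: 6 nullable (barcode, summary, edition, email, reservation_id, copy_no — PK (title, address) and explicit NOT NULL columns excluded).
copies: 5 nullable (summary, status, title, copy_id, name — PK none and explicit NOT NULL columns excluded).
fines: 2 nullable (fine_id, fee — PK (address, barcode) and explicit NOT NULL columns excluded).
Total: 5 + 3 + 6 + 5 + 2 = 21.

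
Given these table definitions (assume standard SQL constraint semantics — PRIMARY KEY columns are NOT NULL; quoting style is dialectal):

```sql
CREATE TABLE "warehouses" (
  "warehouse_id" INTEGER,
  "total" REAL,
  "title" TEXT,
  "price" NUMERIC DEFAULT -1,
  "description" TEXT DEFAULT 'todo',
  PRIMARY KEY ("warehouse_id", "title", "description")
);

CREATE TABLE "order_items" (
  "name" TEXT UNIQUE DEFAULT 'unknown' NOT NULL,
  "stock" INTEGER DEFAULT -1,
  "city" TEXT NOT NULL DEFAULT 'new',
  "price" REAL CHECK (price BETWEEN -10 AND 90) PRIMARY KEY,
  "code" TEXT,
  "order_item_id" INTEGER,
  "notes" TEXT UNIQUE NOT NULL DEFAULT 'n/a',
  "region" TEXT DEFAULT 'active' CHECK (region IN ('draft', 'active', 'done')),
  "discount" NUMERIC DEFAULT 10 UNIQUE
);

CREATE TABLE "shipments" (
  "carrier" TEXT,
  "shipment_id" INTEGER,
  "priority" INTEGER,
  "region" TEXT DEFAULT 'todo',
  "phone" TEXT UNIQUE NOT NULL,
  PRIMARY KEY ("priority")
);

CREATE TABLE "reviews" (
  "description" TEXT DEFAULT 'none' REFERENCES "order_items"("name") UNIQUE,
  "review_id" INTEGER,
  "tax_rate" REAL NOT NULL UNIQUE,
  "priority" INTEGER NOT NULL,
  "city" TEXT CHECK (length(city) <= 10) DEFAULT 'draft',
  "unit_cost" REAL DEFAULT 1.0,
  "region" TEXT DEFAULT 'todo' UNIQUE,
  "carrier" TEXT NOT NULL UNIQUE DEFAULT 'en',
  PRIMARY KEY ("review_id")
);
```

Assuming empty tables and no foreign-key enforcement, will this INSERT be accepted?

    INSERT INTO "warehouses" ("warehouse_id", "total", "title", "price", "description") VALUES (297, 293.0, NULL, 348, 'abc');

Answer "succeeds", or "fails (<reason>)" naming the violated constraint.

title is explicitly set to NULL, but title is part of the PRIMARY KEY (implied NOT NULL).

fails (NOT NULL on title)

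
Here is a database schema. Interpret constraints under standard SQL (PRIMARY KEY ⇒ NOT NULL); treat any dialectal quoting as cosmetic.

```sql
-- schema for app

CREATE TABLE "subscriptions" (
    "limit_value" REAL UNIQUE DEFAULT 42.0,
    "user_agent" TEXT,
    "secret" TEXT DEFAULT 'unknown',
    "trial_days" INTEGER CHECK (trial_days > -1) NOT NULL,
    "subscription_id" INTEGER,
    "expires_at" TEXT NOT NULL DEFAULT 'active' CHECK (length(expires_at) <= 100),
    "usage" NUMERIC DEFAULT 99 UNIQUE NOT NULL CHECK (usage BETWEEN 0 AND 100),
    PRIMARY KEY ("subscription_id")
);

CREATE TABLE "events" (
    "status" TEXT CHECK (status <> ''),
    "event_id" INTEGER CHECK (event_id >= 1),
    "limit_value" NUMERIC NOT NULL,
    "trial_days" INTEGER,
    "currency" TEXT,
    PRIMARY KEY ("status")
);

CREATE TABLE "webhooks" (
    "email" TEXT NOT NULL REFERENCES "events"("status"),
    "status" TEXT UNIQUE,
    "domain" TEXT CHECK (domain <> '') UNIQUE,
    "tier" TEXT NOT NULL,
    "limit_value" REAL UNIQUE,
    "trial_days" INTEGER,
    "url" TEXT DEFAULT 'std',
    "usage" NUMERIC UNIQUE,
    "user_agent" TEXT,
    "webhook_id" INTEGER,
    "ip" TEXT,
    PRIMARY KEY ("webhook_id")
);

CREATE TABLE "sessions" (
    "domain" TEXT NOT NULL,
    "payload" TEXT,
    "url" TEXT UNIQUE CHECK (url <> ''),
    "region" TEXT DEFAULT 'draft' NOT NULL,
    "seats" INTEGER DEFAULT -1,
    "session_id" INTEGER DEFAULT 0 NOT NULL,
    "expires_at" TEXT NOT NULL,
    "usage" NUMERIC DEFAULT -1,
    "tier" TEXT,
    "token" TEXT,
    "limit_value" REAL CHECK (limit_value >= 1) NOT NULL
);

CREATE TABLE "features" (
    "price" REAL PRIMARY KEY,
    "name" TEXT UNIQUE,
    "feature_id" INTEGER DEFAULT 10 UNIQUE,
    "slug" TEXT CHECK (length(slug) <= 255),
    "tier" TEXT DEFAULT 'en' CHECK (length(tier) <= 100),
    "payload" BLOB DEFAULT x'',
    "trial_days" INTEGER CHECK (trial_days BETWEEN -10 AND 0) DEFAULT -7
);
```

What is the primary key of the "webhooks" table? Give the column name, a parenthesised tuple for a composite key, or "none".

webhook_id

webhook_id is declared PRIMARY KEY as a table-level PRIMARY KEY clause.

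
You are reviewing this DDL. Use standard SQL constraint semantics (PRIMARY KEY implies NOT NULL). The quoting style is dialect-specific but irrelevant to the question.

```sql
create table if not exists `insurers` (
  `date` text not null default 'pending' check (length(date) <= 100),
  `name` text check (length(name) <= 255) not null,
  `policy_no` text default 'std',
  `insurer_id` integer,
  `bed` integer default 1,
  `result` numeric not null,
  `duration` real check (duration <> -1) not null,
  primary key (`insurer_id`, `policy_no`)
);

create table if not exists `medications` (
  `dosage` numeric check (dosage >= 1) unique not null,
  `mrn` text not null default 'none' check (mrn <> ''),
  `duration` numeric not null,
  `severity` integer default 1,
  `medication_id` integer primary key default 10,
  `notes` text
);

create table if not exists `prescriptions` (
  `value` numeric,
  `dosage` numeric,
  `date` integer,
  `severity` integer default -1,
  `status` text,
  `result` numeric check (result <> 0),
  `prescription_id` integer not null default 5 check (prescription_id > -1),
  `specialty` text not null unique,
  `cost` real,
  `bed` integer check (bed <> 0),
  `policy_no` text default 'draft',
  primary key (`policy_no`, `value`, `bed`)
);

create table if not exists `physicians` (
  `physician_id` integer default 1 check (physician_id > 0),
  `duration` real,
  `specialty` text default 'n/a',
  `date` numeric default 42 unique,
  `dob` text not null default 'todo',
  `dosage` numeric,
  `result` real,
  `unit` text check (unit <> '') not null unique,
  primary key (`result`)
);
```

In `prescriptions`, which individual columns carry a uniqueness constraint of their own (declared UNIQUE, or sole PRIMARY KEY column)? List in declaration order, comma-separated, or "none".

- value: part of a composite PRIMARY KEY — only the tuple is unique, not this column on its own.
- dosage: no UNIQUE or single-column PK constraint.
- date: no UNIQUE or single-column PK constraint.
- severity: no UNIQUE or single-column PK constraint.
- status: no UNIQUE or single-column PK constraint.
- result: no UNIQUE or single-column PK constraint.
- prescription_id: no UNIQUE or single-column PK constraint.
- specialty: declared UNIQUE → unique.
- cost: no UNIQUE or single-column PK constraint.
- bed: part of a composite PRIMARY KEY — only the tuple is unique, not this column on its own.
- policy_no: part of a composite PRIMARY KEY — only the tuple is unique, not this column on its own.

specialty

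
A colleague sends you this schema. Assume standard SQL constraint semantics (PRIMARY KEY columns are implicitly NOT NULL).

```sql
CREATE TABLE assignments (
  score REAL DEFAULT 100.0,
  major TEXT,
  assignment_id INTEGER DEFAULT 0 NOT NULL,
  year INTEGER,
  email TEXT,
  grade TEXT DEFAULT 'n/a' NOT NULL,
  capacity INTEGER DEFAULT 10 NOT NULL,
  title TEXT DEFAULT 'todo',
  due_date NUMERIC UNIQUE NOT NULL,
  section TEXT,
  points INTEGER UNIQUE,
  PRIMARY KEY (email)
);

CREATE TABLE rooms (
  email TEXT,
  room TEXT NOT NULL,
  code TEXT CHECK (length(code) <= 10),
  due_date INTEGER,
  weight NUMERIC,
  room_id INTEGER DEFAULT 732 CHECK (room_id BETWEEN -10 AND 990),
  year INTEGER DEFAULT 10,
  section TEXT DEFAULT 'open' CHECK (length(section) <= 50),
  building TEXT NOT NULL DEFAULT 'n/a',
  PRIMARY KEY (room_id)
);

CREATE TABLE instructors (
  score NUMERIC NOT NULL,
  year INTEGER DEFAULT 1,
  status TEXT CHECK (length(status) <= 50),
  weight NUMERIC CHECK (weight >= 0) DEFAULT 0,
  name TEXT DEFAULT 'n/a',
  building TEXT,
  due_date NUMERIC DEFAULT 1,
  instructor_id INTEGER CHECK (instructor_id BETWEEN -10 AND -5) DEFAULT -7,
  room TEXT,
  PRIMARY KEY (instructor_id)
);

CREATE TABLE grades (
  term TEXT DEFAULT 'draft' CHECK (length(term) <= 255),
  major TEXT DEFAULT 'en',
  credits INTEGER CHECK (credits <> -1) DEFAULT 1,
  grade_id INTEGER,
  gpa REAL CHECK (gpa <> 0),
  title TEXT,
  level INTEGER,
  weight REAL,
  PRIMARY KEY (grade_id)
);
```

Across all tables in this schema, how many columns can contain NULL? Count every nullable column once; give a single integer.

26

assignments: 6 nullable (score, major, year, title, section, points — PK (email) and explicit NOT NULL columns excluded).
rooms: 6 nullable (email, code, due_date, weight, year, section — PK (room_id) and explicit NOT NULL columns excluded).
instructors: 7 nullable (year, status, weight, name, building, due_date, room — PK (instructor_id) and explicit NOT NULL columns excluded).
grades: 7 nullable (term, major, credits, gpa, title, level, weight — PK (grade_id) and explicit NOT NULL columns excluded).
Total: 6 + 6 + 7 + 7 = 26.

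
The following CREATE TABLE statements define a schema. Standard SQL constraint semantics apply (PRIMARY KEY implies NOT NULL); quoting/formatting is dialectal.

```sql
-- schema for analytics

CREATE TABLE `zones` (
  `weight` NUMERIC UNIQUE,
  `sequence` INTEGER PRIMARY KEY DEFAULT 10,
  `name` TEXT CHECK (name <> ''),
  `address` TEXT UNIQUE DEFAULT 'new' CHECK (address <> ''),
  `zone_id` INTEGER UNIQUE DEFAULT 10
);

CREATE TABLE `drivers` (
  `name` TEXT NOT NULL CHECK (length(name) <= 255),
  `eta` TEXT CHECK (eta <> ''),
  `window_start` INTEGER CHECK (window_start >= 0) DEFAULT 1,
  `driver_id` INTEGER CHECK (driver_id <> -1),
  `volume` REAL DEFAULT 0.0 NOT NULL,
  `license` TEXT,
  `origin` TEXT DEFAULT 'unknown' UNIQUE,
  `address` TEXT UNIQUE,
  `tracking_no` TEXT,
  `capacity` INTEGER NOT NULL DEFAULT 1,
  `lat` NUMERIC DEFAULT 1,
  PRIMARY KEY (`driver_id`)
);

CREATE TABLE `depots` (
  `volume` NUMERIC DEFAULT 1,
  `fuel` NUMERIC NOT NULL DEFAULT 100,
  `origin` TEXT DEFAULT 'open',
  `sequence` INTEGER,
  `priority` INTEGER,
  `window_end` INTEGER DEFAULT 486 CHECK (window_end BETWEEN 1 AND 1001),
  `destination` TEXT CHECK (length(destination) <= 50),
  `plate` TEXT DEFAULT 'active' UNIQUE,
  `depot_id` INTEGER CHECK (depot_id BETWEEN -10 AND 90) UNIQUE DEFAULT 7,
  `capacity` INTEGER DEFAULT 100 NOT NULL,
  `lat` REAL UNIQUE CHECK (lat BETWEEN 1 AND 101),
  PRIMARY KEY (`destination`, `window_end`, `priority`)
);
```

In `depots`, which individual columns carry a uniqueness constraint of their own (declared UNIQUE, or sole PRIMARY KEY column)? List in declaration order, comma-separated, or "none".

plate, depot_id, lat

- volume: no UNIQUE or single-column PK constraint.
- fuel: no UNIQUE or single-column PK constraint.
- origin: no UNIQUE or single-column PK constraint.
- sequence: no UNIQUE or single-column PK constraint.
- priority: part of a composite PRIMARY KEY — only the tuple is unique, not this column on its own.
- window_end: part of a composite PRIMARY KEY — only the tuple is unique, not this column on its own.
- destination: part of a composite PRIMARY KEY — only the tuple is unique, not this column on its own.
- plate: declared UNIQUE → unique.
- depot_id: declared UNIQUE → unique.
- capacity: no UNIQUE or single-column PK constraint.
- lat: declared UNIQUE → unique.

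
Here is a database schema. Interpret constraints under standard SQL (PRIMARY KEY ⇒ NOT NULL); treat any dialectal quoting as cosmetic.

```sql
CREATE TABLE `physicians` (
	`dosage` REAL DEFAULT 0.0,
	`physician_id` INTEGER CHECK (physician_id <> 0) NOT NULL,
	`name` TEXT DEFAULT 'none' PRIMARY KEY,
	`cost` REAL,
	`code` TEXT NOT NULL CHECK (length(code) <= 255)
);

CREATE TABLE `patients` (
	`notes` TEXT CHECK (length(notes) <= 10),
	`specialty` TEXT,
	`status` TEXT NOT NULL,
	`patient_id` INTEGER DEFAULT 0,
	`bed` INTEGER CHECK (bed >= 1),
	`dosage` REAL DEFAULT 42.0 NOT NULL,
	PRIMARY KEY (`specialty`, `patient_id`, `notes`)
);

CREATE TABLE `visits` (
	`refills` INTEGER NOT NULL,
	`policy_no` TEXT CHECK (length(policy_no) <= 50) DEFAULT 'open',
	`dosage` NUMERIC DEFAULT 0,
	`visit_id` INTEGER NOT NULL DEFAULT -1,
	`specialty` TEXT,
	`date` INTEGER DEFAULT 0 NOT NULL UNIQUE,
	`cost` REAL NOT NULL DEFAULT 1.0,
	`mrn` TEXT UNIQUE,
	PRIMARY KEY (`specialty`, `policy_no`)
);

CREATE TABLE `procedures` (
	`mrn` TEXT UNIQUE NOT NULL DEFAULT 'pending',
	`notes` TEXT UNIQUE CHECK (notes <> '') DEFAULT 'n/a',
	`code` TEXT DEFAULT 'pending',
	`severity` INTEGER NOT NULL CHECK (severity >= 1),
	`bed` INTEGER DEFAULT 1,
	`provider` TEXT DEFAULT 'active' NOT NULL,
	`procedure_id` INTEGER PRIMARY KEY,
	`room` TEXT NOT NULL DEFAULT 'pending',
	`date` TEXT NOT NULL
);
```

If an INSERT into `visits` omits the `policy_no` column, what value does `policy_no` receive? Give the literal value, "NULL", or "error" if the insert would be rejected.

policy_no has an explicit DEFAULT 'open'.
When the column is omitted from an INSERT, that default is used.

'open'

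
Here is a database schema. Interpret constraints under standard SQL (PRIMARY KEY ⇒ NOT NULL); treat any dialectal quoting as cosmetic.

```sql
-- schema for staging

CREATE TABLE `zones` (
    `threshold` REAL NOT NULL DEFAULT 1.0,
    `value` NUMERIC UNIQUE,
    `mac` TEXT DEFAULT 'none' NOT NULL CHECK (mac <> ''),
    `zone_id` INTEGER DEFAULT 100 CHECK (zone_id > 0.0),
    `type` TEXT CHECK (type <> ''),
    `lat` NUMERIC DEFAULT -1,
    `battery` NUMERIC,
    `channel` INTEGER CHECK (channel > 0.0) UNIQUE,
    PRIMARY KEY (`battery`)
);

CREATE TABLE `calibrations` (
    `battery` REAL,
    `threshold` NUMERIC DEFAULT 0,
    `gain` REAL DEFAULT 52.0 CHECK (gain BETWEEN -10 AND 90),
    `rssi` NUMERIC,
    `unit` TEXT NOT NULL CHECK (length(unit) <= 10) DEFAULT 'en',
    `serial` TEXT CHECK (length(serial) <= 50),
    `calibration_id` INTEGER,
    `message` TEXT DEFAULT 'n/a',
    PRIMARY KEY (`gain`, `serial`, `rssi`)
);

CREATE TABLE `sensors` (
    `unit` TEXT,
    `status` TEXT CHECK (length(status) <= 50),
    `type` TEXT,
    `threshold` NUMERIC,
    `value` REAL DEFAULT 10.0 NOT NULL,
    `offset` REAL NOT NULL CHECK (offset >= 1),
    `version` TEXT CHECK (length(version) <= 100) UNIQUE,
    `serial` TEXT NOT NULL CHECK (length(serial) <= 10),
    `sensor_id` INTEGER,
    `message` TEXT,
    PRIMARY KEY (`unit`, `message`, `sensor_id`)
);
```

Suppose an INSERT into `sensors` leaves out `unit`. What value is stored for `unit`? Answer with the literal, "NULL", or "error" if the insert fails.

unit has no DEFAULT clause.
Omitting it would insert NULL, but it is part of the PRIMARY KEY, so the INSERT fails.

error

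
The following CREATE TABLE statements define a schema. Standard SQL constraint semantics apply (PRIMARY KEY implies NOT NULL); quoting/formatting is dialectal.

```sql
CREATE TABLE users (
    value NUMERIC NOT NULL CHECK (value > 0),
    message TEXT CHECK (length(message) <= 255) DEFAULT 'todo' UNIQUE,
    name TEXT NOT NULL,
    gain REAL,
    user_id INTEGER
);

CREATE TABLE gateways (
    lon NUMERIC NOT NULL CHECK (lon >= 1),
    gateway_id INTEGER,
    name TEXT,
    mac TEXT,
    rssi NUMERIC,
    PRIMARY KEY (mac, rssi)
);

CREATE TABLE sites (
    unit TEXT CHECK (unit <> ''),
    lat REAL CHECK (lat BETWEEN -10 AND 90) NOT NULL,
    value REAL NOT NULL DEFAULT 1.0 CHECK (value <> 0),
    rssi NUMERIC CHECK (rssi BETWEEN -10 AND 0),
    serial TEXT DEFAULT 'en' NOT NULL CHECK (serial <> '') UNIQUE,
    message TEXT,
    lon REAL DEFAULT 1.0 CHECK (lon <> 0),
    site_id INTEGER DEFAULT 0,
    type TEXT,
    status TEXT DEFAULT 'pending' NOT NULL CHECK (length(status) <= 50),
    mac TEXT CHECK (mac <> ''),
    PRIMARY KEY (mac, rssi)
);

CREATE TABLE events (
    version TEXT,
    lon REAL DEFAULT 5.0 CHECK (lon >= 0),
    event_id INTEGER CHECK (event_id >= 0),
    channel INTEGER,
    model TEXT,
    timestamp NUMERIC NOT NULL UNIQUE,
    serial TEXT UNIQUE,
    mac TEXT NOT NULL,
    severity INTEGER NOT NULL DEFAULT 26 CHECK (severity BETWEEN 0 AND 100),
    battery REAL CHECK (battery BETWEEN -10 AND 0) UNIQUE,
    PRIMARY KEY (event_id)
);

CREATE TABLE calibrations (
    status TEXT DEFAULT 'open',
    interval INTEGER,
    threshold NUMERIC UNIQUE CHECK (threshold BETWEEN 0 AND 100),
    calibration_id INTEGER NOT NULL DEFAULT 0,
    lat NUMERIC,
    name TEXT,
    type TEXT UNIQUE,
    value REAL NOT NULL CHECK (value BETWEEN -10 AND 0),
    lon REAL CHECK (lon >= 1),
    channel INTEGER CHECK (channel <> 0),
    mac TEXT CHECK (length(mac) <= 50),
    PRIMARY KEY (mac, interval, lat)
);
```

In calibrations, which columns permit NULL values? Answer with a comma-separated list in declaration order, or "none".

- status: DEFAULT only fills an omitted column; an explicit NULL is still allowed → nullable.
- interval: part of the PRIMARY KEY, which implies NOT NULL → not nullable.
- threshold: CHECK does not forbid NULL (a CHECK constraint passes when its expression is NULL) → nullable.
- calibration_id: declared NOT NULL → not nullable.
- lat: part of the PRIMARY KEY, which implies NOT NULL → not nullable.
- name: no NOT NULL constraint applies → nullable.
- type: UNIQUE does not imply NOT NULL → nullable.
- value: declared NOT NULL → not nullable.
- lon: CHECK does not forbid NULL (a CHECK constraint passes when its expression is NULL) → nullable.
- channel: CHECK does not forbid NULL (a CHECK constraint passes when its expression is NULL) → nullable.
- mac: part of the PRIMARY KEY, which implies NOT NULL → not nullable.

status, threshold, name, type, lon, channel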